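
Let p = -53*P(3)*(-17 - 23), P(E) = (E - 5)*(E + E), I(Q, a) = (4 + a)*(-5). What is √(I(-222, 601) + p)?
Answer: I*√28465 ≈ 168.72*I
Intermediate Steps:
I(Q, a) = -20 - 5*a
P(E) = 2*E*(-5 + E) (P(E) = (-5 + E)*(2*E) = 2*E*(-5 + E))
p = -25440 (p = -53*2*3*(-5 + 3)*(-17 - 23) = -53*2*3*(-2)*(-40) = -(-636)*(-40) = -53*480 = -25440)
√(I(-222, 601) + p) = √((-20 - 5*601) - 25440) = √((-20 - 3005) - 25440) = √(-3025 - 25440) = √(-28465) = I*√28465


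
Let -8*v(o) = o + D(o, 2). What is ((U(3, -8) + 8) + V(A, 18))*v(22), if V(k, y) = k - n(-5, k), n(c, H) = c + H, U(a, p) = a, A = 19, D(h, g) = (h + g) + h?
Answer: -136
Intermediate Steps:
D(h, g) = g + 2*h (D(h, g) = (g + h) + h = g + 2*h)
n(c, H) = H + c
v(o) = -¼ - 3*o/8 (v(o) = -(o + (2 + 2*o))/8 = -(2 + 3*o)/8 = -¼ - 3*o/8)
V(k, y) = 5 (V(k, y) = k - (k - 5) = k - (-5 + k) = k + (5 - k) = 5)
((U(3, -8) + 8) + V(A, 18))*v(22) = ((3 + 8) + 5)*(-¼ - 3/8*22) = (11 + 5)*(-¼ - 33/4) = 16*(-17/2) = -136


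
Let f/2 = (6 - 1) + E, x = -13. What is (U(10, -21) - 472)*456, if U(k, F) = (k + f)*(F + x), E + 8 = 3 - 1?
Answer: -339264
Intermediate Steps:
E = -6 (E = -8 + (3 - 1) = -8 + 2 = -6)
f = -2 (f = 2*((6 - 1) - 6) = 2*(5 - 6) = 2*(-1) = -2)
U(k, F) = (-13 + F)*(-2 + k) (U(k, F) = (k - 2)*(F - 13) = (-2 + k)*(-13 + F) = (-13 + F)*(-2 + k))
(U(10, -21) - 472)*456 = ((26 - 13*10 - 2*(-21) - 21*10) - 472)*456 = ((26 - 130 + 42 - 210) - 472)*456 = (-272 - 472)*456 = -744*456 = -339264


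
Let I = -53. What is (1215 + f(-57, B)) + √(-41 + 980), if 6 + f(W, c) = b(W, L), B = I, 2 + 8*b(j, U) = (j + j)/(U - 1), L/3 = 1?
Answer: 9613/8 + √939 ≈ 1232.3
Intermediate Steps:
L = 3 (L = 3*1 = 3)
b(j, U) = -¼ + j/(4*(-1 + U)) (b(j, U) = -¼ + ((j + j)/(U - 1))/8 = -¼ + ((2*j)/(-1 + U))/8 = -¼ + (2*j/(-1 + U))/8 = -¼ + j/(4*(-1 + U)))
B = -53
f(W, c) = -25/4 + W/8 (f(W, c) = -6 + (1 + W - 1*3)/(4*(-1 + 3)) = -6 + (¼)*(1 + W - 3)/2 = -6 + (¼)*(½)*(-2 + W) = -6 + (-¼ + W/8) = -25/4 + W/8)
(1215 + f(-57, B)) + √(-41 + 980) = (1215 + (-25/4 + (⅛)*(-57))) + √(-41 + 980) = (1215 + (-25/4 - 57/8)) + √939 = (1215 - 107/8) + √939 = 9613/8 + √939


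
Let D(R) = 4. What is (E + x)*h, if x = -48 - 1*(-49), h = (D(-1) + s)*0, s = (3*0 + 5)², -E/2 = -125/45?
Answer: 0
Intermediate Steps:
E = 50/9 (E = -(-250)/45 = -2*(-25/9) = 50/9 ≈ 5.5556)
s = 25 (s = (0 + 5)² = 5² = 25)
h = 0 (h = (4 + 25)*0 = 29*0 = 0)
x = 1 (x = -48 + 49 = 1)
(E + x)*h = (50/9 + 1)*0 = (59/9)*0 = 0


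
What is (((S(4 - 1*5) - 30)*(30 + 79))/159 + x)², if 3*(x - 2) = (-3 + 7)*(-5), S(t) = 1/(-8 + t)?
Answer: 1311671089/2047761 ≈ 640.54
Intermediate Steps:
x = -14/3 (x = 2 + ((-3 + 7)*(-5))/3 = 2 + (4*(-5))/3 = 2 + (⅓)*(-20) = 2 - 20/3 = -14/3 ≈ -4.6667)
(((S(4 - 1*5) - 30)*(30 + 79))/159 + x)² = (((1/(-8 + (4 - 1*5)) - 30)*(30 + 79))/159 - 14/3)² = (((1/(-8 + (4 - 5)) - 30)*109)*(1/159) - 14/3)² = (((1/(-8 - 1) - 30)*109)*(1/159) - 14/3)² = (((1/(-9) - 30)*109)*(1/159) - 14/3)² = (((-⅑ - 30)*109)*(1/159) - 14/3)² = (-271/9*109*(1/159) - 14/3)² = (-29539/9*1/159 - 14/3)² = (-29539/1431 - 14/3)² = (-36217/1431)² = 1311671089/2047761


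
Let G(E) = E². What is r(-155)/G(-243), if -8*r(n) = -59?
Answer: 59/472392 ≈ 0.00012490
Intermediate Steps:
r(n) = 59/8 (r(n) = -⅛*(-59) = 59/8)
r(-155)/G(-243) = 59/(8*((-243)²)) = (59/8)/59049 = (59/8)*(1/59049) = 59/472392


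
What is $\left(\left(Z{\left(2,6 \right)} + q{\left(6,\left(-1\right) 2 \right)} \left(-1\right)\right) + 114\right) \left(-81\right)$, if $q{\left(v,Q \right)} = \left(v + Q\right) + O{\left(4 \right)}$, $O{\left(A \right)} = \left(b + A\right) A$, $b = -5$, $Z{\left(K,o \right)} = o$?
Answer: $-9720$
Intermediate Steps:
$O{\left(A \right)} = A \left(-5 + A\right)$ ($O{\left(A \right)} = \left(-5 + A\right) A = A \left(-5 + A\right)$)
$q{\left(v,Q \right)} = -4 + Q + v$ ($q{\left(v,Q \right)} = \left(v + Q\right) + 4 \left(-5 + 4\right) = \left(Q + v\right) + 4 \left(-1\right) = \left(Q + v\right) - 4 = -4 + Q + v$)
$\left(\left(Z{\left(2,6 \right)} + q{\left(6,\left(-1\right) 2 \right)} \left(-1\right)\right) + 114\right) \left(-81\right) = \left(\left(6 + \left(-4 - 2 + 6\right) \left(-1\right)\right) + 114\right) \left(-81\right) = \left(\left(6 + 0 \left(-1\right)\right) + 114\right) \left(-81\right) = \left(\left(6 + 0\right) + 114\right) \left(-81\right) = \left(6 + 114\right) \left(-81\right) = 120 \left(-81\right) = -9720$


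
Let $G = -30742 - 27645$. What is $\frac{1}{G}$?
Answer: $- \frac{1}{58387} \approx -1.7127 \cdot 10^{-5}$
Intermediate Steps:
$G = -58387$ ($G = -30742 - 27645 = -58387$)
$\frac{1}{G} = \frac{1}{-58387} = - \frac{1}{58387}$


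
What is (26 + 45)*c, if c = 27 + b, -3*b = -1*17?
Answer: 6958/3 ≈ 2319.3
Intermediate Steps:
b = 17/3 (b = -(-1)*17/3 = -⅓*(-17) = 17/3 ≈ 5.6667)
c = 98/3 (c = 27 + 17/3 = 98/3 ≈ 32.667)
(26 + 45)*c = (26 + 45)*(98/3) = 71*(98/3) = 6958/3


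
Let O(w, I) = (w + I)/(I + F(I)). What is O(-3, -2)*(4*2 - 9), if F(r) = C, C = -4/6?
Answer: -15/8 ≈ -1.8750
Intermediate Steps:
C = -⅔ (C = -4*⅙ = -⅔ ≈ -0.66667)
F(r) = -⅔
O(w, I) = (I + w)/(-⅔ + I) (O(w, I) = (w + I)/(I - ⅔) = (I + w)/(-⅔ + I))
O(-3, -2)*(4*2 - 9) = (3*(-2 - 3)/(-2 + 3*(-2)))*(4*2 - 9) = (3*(-5)/(-2 - 6))*(8 - 9) = (3*(-5)/(-8))*(-1) = (3*(-⅛)*(-5))*(-1) = (15/8)*(-1) = -15/8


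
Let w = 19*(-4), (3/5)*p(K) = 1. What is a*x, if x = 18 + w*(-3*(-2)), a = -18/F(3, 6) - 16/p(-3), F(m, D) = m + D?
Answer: 25404/5 ≈ 5080.8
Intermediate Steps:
p(K) = 5/3 (p(K) = (5/3)*1 = 5/3)
w = -76
F(m, D) = D + m
a = -58/5 (a = -18/(6 + 3) - 16/5/3 = -18/9 - 16*3/5 = -18*1/9 - 48/5 = -2 - 48/5 = -58/5 ≈ -11.600)
x = -438 (x = 18 - (-228)*(-2) = 18 - 76*6 = 18 - 456 = -438)
a*x = -58/5*(-438) = 25404/5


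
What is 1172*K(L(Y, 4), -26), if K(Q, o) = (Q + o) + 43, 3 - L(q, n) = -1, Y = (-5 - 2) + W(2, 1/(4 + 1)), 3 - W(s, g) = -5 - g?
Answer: 24612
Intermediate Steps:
W(s, g) = 8 + g (W(s, g) = 3 - (-5 - g) = 3 + (5 + g) = 8 + g)
Y = 6/5 (Y = (-5 - 2) + (8 + 1/(4 + 1)) = -7 + (8 + 1/5) = -7 + (8 + ⅕) = -7 + 41/5 = 6/5 ≈ 1.2000)
L(q, n) = 4 (L(q, n) = 3 - 1*(-1) = 3 + 1 = 4)
K(Q, o) = 43 + Q + o
1172*K(L(Y, 4), -26) = 1172*(43 + 4 - 26) = 1172*21 = 24612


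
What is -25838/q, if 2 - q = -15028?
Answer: -12919/7515 ≈ -1.7191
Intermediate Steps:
q = 15030 (q = 2 - 1*(-15028) = 2 + 15028 = 15030)
-25838/q = -25838/15030 = -25838*1/15030 = -12919/7515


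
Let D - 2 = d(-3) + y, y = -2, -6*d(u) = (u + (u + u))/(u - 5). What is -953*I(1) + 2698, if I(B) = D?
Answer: 46027/16 ≈ 2876.7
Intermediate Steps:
d(u) = -u/(2*(-5 + u)) (d(u) = -(u + (u + u))/(6*(u - 5)) = -(u + 2*u)/(6*(-5 + u)) = -3*u/(6*(-5 + u)) = -u/(2*(-5 + u)))
D = -3/16 (D = 2 + (-1*(-3)/(-10 + 2*(-3)) - 2) = 2 + (-1*(-3)/(-10 - 6) - 2) = 2 + (-1*(-3)/(-16) - 2) = 2 + (-1*(-3)*(-1/16) - 2) = 2 + (-3/16 - 2) = 2 - 35/16 = -3/16 ≈ -0.18750)
I(B) = -3/16
-953*I(1) + 2698 = -953*(-3/16) + 2698 = 2859/16 + 2698 = 46027/16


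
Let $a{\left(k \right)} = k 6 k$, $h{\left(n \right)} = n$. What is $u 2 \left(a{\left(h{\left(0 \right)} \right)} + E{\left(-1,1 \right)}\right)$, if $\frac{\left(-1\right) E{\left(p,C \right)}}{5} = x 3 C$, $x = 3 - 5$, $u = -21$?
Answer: $-1260$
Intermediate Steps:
$x = -2$ ($x = 3 - 5 = -2$)
$a{\left(k \right)} = 6 k^{2}$ ($a{\left(k \right)} = 6 k k = 6 k^{2}$)
$E{\left(p,C \right)} = 30 C$ ($E{\left(p,C \right)} = - 5 \left(-2\right) 3 C = - 5 \left(- 6 C\right) = 30 C$)
$u 2 \left(a{\left(h{\left(0 \right)} \right)} + E{\left(-1,1 \right)}\right) = \left(-21\right) 2 \left(6 \cdot 0^{2} + 30 \cdot 1\right) = - 42 \left(6 \cdot 0 + 30\right) = - 42 \left(0 + 30\right) = \left(-42\right) 30 = -1260$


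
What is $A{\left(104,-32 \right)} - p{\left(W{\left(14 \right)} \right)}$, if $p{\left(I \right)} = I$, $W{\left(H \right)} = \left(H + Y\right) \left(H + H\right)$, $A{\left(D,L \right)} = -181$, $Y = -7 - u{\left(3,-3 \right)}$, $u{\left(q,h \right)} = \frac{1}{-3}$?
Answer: $- \frac{1159}{3} \approx -386.33$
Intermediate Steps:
$u{\left(q,h \right)} = - \frac{1}{3}$
$Y = - \frac{20}{3}$ ($Y = -7 - - \frac{1}{3} = -7 + \frac{1}{3} = - \frac{20}{3} \approx -6.6667$)
$W{\left(H \right)} = 2 H \left(- \frac{20}{3} + H\right)$ ($W{\left(H \right)} = \left(H - \frac{20}{3}\right) \left(H + H\right) = \left(- \frac{20}{3} + H\right) 2 H = 2 H \left(- \frac{20}{3} + H\right)$)
$A{\left(104,-32 \right)} - p{\left(W{\left(14 \right)} \right)} = -181 - \frac{2}{3} \cdot 14 \left(-20 + 3 \cdot 14\right) = -181 - \frac{2}{3} \cdot 14 \left(-20 + 42\right) = -181 - \frac{2}{3} \cdot 14 \cdot 22 = -181 - \frac{616}{3} = - \frac{1159}{3}$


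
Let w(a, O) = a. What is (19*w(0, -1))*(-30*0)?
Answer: 0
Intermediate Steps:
(19*w(0, -1))*(-30*0) = (19*0)*(-30*0) = 0*0 = 0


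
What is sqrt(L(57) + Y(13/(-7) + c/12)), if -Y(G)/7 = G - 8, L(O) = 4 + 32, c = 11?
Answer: 13*sqrt(21)/6 ≈ 9.9289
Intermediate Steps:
L(O) = 36
Y(G) = 56 - 7*G (Y(G) = -7*(G - 8) = -7*(-8 + G) = 56 - 7*G)
sqrt(L(57) + Y(13/(-7) + c/12)) = sqrt(36 + (56 - 7*(13/(-7) + 11/12))) = sqrt(36 + (56 - 7*(13*(-1/7) + 11*(1/12)))) = sqrt(36 + (56 - 7*(-13/7 + 11/12))) = sqrt(36 + (56 - 7*(-79/84))) = sqrt(36 + (56 + 79/12)) = sqrt(36 + 751/12) = sqrt(1183/12) = 13*sqrt(21)/6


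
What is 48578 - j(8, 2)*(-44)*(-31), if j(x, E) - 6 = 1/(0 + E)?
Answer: 39712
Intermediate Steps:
j(x, E) = 6 + 1/E (j(x, E) = 6 + 1/(0 + E) = 6 + 1/E)
48578 - j(8, 2)*(-44)*(-31) = 48578 - (6 + 1/2)*(-44)*(-31) = 48578 - (6 + ½)*(-44)*(-31) = 48578 - (13/2)*(-44)*(-31) = 48578 - (-286)*(-31) = 48578 - 1*8866 = 48578 - 8866 = 39712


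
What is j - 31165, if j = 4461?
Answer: -26704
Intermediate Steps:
j - 31165 = 4461 - 31165 = -26704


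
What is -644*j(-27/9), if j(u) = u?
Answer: 1932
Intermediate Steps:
-644*j(-27/9) = -(-17388)/9 = -644*(-3) = 1932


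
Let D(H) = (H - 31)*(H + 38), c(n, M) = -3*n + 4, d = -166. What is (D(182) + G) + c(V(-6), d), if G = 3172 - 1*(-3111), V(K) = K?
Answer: 39525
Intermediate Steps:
G = 6283 (G = 3172 + 3111 = 6283)
c(n, M) = 4 - 3*n
D(H) = (-31 + H)*(38 + H)
(D(182) + G) + c(V(-6), d) = ((-1178 + 182² + 7*182) + 6283) + (4 - 3*(-6)) = ((-1178 + 33124 + 1274) + 6283) + (4 + 18) = (33220 + 6283) + 22 = 39503 + 22 = 39525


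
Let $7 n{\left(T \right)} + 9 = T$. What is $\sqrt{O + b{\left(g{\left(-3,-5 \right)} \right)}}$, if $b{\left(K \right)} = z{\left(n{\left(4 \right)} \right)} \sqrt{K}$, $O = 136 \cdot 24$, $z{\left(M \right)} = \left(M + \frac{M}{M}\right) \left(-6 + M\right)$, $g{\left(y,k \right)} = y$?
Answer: $\frac{\sqrt{159936 - 94 i \sqrt{3}}}{7} \approx 57.131 - 0.02908 i$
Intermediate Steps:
$n{\left(T \right)} = - \frac{9}{7} + \frac{T}{7}$
$z{\left(M \right)} = \left(1 + M\right) \left(-6 + M\right)$ ($z{\left(M \right)} = \left(M + 1\right) \left(-6 + M\right) = \left(1 + M\right) \left(-6 + M\right)$)
$O = 3264$
$b{\left(K \right)} = - \frac{94 \sqrt{K}}{49}$ ($b{\left(K \right)} = \left(-6 + \left(- \frac{9}{7} + \frac{1}{7} \cdot 4\right)^{2} - 5 \left(- \frac{9}{7} + \frac{1}{7} \cdot 4\right)\right) \sqrt{K} = \left(-6 + \left(- \frac{9}{7} + \frac{4}{7}\right)^{2} - 5 \left(- \frac{9}{7} + \frac{4}{7}\right)\right) \sqrt{K} = \left(-6 + \left(- \frac{5}{7}\right)^{2} - - \frac{25}{7}\right) \sqrt{K} = \left(-6 + \frac{25}{49} + \frac{25}{7}\right) \sqrt{K} = - \frac{94 \sqrt{K}}{49}$)
$\sqrt{O + b{\left(g{\left(-3,-5 \right)} \right)}} = \sqrt{3264 - \frac{94 \sqrt{-3}}{49}} = \sqrt{3264 - \frac{94 i \sqrt{3}}{49}}$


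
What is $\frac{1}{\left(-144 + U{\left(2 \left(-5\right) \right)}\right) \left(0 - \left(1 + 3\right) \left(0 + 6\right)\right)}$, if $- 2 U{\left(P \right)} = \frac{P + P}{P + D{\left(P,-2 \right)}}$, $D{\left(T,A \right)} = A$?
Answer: $\frac{1}{3476} \approx 0.00028769$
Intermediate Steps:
$U{\left(P \right)} = - \frac{P}{-2 + P}$ ($U{\left(P \right)} = - \frac{\left(P + P\right) \frac{1}{P - 2}}{2} = - \frac{2 P \frac{1}{-2 + P}}{2} = - \frac{P}{-2 + P}$)
$\frac{1}{\left(-144 + U{\left(2 \left(-5\right) \right)}\right) \left(0 - \left(1 + 3\right) \left(0 + 6\right)\right)} = \frac{1}{\left(-144 - \frac{2 \left(-5\right)}{-2 + 2 \left(-5\right)}\right) \left(0 - \left(1 + 3\right) \left(0 + 6\right)\right)} = \frac{1}{\left(-144 - - \frac{10}{-2 - 10}\right) \left(0 - 4 \cdot 6\right)} = \frac{1}{\left(-144 - - \frac{10}{-12}\right) \left(0 - 24\right)} = \frac{1}{\left(-144 - \left(-10\right) \left(- \frac{1}{12}\right)\right) \left(0 - 24\right)} = \frac{1}{\left(-144 - \frac{5}{6}\right) \left(-24\right)} = \frac{1}{\left(- \frac{869}{6}\right) \left(-24\right)} = \frac{1}{3476}$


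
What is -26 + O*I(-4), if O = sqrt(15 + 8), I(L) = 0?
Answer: -26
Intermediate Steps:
O = sqrt(23) ≈ 4.7958
-26 + O*I(-4) = -26 + sqrt(23)*0 = -26 + 0 = -26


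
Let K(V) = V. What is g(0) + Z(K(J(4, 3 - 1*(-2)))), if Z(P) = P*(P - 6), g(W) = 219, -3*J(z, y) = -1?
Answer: 1954/9 ≈ 217.11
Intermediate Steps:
J(z, y) = 1/3 (J(z, y) = -1/3*(-1) = 1/3)
Z(P) = P*(-6 + P)
g(0) + Z(K(J(4, 3 - 1*(-2)))) = 219 + (-6 + 1/3)/3 = 219 + (1/3)*(-17/3) = 219 - 17/9 = 1954/9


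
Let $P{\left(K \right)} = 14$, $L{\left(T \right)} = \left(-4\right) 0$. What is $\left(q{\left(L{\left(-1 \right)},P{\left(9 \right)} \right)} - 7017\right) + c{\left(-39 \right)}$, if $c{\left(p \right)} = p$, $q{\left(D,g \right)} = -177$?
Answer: $-7233$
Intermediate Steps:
$L{\left(T \right)} = 0$
$\left(q{\left(L{\left(-1 \right)},P{\left(9 \right)} \right)} - 7017\right) + c{\left(-39 \right)} = \left(-177 - 7017\right) - 39 = -7194 - 39 = -7233$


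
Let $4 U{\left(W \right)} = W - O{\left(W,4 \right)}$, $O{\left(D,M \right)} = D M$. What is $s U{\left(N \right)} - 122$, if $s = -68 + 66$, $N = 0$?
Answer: $-122$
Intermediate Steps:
$s = -2$
$U{\left(W \right)} = - \frac{3 W}{4}$ ($U{\left(W \right)} = \frac{W - W 4}{4} = \frac{W - 4 W}{4} = \frac{\left(-3\right) W}{4} = - \frac{3 W}{4}$)
$s U{\left(N \right)} - 122 = - 2 \left(\left(- \frac{3}{4}\right) 0\right) - 122 = \left(-2\right) 0 - 122 = 0 - 122 = -122$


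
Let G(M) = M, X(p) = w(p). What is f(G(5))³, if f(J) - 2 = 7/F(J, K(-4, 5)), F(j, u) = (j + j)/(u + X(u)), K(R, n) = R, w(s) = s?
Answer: -5832/125 ≈ -46.656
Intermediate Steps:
X(p) = p
F(j, u) = j/u (F(j, u) = (j + j)/(u + u) = (2*j)/((2*u)) = (2*j)*(1/(2*u)) = j/u)
f(J) = 2 - 28/J (f(J) = 2 + 7/((J/(-4))) = 2 + 7/((J*(-¼))) = 2 + 7/((-J/4)) = 2 + 7*(-4/J) = 2 - 28/J)
f(G(5))³ = (2 - 28/5)³ = (-18/5)³ = -5832/125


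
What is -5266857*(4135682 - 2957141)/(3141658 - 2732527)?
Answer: -229896552431/15153 ≈ -1.5172e+7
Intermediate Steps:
-5266857*(4135682 - 2957141)/(3141658 - 2732527) = -5266857/(409131/1178541) = -5266857/(409131*(1/1178541)) = -5266857/45459/130949 = -5266857*130949/45459 = -229896552431/15153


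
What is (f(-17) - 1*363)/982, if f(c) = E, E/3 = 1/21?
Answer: -1270/3437 ≈ -0.36951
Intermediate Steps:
E = ⅐ (E = 3/21 = 3*(1/21) = ⅐ ≈ 0.14286)
f(c) = ⅐
(f(-17) - 1*363)/982 = (⅐ - 1*363)/982 = (⅐ - 363)*(1/982) = -2540/7*1/982 = -1270/3437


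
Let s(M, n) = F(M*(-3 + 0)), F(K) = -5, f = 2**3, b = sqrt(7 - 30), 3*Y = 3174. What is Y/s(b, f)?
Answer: -1058/5 ≈ -211.60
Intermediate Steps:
Y = 1058 (Y = (1/3)*3174 = 1058)
b = I*sqrt(23) (b = sqrt(-23) = I*sqrt(23) ≈ 4.7958*I)
f = 8
s(M, n) = -5
Y/s(b, f) = 1058/(-5) = 1058*(-1/5) = -1058/5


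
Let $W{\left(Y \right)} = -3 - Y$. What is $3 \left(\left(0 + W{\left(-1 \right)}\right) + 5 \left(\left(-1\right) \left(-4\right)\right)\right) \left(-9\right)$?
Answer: $-486$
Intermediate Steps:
$3 \left(\left(0 + W{\left(-1 \right)}\right) + 5 \left(\left(-1\right) \left(-4\right)\right)\right) \left(-9\right) = 3 \left(\left(0 - 2\right) + 5 \left(\left(-1\right) \left(-4\right)\right)\right) \left(-9\right) = 3 \left(\left(0 + \left(-3 + 1\right)\right) + 5 \cdot 4\right) \left(-9\right) = 3 \left(\left(0 - 2\right) + 20\right) \left(-9\right) = 3 \left(-2 + 20\right) \left(-9\right) = 3 \cdot 18 \left(-9\right) = 54 \left(-9\right) = -486$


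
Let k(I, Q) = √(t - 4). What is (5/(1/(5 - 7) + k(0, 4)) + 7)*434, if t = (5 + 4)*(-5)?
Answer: 594146/197 - 60760*I/197 ≈ 3016.0 - 308.43*I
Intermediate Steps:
t = -45 (t = 9*(-5) = -45)
k(I, Q) = 7*I (k(I, Q) = √(-45 - 4) = √(-49) = 7*I)
(5/(1/(5 - 7) + k(0, 4)) + 7)*434 = (5/(1/(5 - 7) + 7*I) + 7)*434 = (5/(1/(-2) + 7*I) + 7)*434 = (5/(-½ + 7*I) + 7)*434 = ((4*(-½ - 7*I)/197)*5 + 7)*434 = (20*(-½ - 7*I)/197 + 7)*434 = (7 + 20*(-½ - 7*I)/197)*434 = 3038 + 8680*(-½ - 7*I)/197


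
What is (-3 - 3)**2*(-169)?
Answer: -6084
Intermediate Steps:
(-3 - 3)**2*(-169) = (-6)**2*(-169) = 36*(-169) = -6084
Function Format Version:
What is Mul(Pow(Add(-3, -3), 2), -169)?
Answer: -6084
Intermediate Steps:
Mul(Pow(Add(-3, -3), 2), -169) = Mul(Pow(-6, 2), -169) = Mul(36, -169) = -6084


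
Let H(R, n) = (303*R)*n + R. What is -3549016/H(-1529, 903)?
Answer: 1774508/209174845 ≈ 0.0084834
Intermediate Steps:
H(R, n) = R + 303*R*n (H(R, n) = 303*R*n + R = R + 303*R*n)
-3549016/H(-1529, 903) = -3549016*(-1/(1529*(1 + 303*903))) = -3549016*(-1/(1529*(1 + 273609))) = -3549016/((-1529*273610)) = -3549016/(-418349690) = -3549016*(-1/418349690) = 1774508/209174845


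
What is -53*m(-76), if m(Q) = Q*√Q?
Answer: 8056*I*√19 ≈ 35115.0*I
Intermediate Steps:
m(Q) = Q^(3/2)
-53*m(-76) = -(-8056)*I*√19 = 8056*I*√19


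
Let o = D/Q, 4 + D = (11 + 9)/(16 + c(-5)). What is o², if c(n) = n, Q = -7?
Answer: 576/5929 ≈ 0.097150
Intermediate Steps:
D = -24/11 (D = -4 + (11 + 9)/(16 - 5) = -4 + 20/11 = -24/11 ≈ -2.1818)
o = 24/77 (o = -24/11/(-7) = -24/11*(-⅐) = 24/77 ≈ 0.31169)
o² = (24/77)² = 576/5929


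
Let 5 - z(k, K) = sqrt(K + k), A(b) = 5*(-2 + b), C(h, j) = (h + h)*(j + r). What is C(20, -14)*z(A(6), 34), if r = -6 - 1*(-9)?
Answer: -2200 + 1320*sqrt(6) ≈ 1033.3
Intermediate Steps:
r = 3 (r = -6 + 9 = 3)
C(h, j) = 2*h*(3 + j) (C(h, j) = (h + h)*(j + 3) = (2*h)*(3 + j) = 2*h*(3 + j))
A(b) = -10 + 5*b
z(k, K) = 5 - sqrt(K + k)
C(20, -14)*z(A(6), 34) = (2*20*(3 - 14))*(5 - sqrt(34 + (-10 + 5*6))) = (2*20*(-11))*(5 - sqrt(34 + (-10 + 30))) = -440*(5 - sqrt(34 + 20)) = -440*(5 - sqrt(54)) = -440*(5 - 3*sqrt(6)) = -2200 + 1320*sqrt(6)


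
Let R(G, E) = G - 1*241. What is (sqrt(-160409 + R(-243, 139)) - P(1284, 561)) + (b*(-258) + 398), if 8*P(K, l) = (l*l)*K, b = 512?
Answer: -101288837/2 + 3*I*sqrt(17877) ≈ -5.0644e+7 + 401.11*I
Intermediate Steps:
P(K, l) = K*l**2/8 (P(K, l) = ((l*l)*K)/8 = (l**2*K)/8 = (K*l**2)/8 = K*l**2/8)
R(G, E) = -241 + G (R(G, E) = G - 241 = -241 + G)
(sqrt(-160409 + R(-243, 139)) - P(1284, 561)) + (b*(-258) + 398) = (sqrt(-160409 + (-241 - 243)) - 1284*561**2/8) + (512*(-258) + 398) = (sqrt(-160409 - 484) - 1284*314721/8) + (-132096 + 398) = (sqrt(-160893) - 1*101025441/2) - 131698 = (3*I*sqrt(17877) - 101025441/2) - 131698 = (-101025441/2 + 3*I*sqrt(17877)) - 131698 = -101288837/2 + 3*I*sqrt(17877)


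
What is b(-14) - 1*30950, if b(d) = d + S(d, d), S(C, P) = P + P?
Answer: -30992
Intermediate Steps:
S(C, P) = 2*P
b(d) = 3*d (b(d) = d + 2*d = 3*d)
b(-14) - 1*30950 = 3*(-14) - 1*30950 = -42 - 30950 = -30992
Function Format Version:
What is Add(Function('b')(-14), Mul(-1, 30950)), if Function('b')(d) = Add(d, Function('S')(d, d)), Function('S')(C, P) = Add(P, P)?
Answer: -30992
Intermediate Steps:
Function('S')(C, P) = Mul(2, P)
Function('b')(d) = Mul(3, d) (Function('b')(d) = Add(d, Mul(2, d)) = Mul(3, d))
Add(Function('b')(-14), Mul(-1, 30950)) = Add(Mul(3, -14), Mul(-1, 30950)) = Add(-42, -30950) = -30992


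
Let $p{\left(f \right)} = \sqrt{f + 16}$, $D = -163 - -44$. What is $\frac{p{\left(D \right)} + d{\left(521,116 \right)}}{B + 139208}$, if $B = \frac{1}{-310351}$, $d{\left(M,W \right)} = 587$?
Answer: $\frac{182176037}{43203342007} + \frac{310351 i \sqrt{103}}{43203342007} \approx 0.0042167 + 7.2905 \cdot 10^{-5} i$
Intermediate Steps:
$B = - \frac{1}{310351} \approx -3.2222 \cdot 10^{-6}$
$D = -119$ ($D = -163 + 44 = -119$)
$p{\left(f \right)} = \sqrt{16 + f}$
$\frac{p{\left(D \right)} + d{\left(521,116 \right)}}{B + 139208} = \frac{\sqrt{16 - 119} + 587}{- \frac{1}{310351} + 139208} = \frac{\sqrt{-103} + 587}{\frac{43203342007}{310351}} = \left(i \sqrt{103} + 587\right) \frac{310351}{43203342007} = \left(587 + i \sqrt{103}\right) \frac{310351}{43203342007} = \frac{182176037}{43203342007} + \frac{310351 i \sqrt{103}}{43203342007}$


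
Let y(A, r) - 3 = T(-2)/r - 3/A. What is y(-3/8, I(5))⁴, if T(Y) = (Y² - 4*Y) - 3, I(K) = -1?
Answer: 16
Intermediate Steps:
T(Y) = -3 + Y² - 4*Y
y(A, r) = 3 - 3/A + 9/r (y(A, r) = 3 + ((-3 + (-2)² - 4*(-2))/r - 3/A) = 3 + ((-3 + 4 + 8)/r - 3/A) = 3 + (9/r - 3/A) = 3 + (-3/A + 9/r) = 3 - 3/A + 9/r)
y(-3/8, I(5))⁴ = (3 - 3/((-3/8)) + 9/(-1))⁴ = (3 - 3/((-3*⅛)) + 9*(-1))⁴ = (3 - 3/(-3/8) - 9)⁴ = (3 - 3*(-8/3) - 9)⁴ = (3 + 8 - 9)⁴ = 2⁴ = 16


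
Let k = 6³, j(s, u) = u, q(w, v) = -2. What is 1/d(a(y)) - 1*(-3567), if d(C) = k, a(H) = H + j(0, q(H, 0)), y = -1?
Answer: 770473/216 ≈ 3567.0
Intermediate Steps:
k = 216
a(H) = -2 + H (a(H) = H - 2 = -2 + H)
d(C) = 216
1/d(a(y)) - 1*(-3567) = 1/216 - 1*(-3567) = 1/216 + 3567 = 770473/216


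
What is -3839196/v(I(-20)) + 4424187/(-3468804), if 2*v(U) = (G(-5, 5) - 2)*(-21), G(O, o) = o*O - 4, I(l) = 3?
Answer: -2959746336545/250910156 ≈ -11796.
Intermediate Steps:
G(O, o) = -4 + O*o (G(O, o) = O*o - 4 = -4 + O*o)
v(U) = 651/2 (v(U) = (((-4 - 5*5) - 2)*(-21))/2 = (((-4 - 25) - 2)*(-21))/2 = ((-29 - 2)*(-21))/2 = (-31*(-21))/2 = (½)*651 = 651/2)
-3839196/v(I(-20)) + 4424187/(-3468804) = -3839196/651/2 + 4424187/(-3468804) = -3839196*2/651 + 4424187*(-1/3468804) = -2559464/217 - 1474729/1156268 = -2959746336545/250910156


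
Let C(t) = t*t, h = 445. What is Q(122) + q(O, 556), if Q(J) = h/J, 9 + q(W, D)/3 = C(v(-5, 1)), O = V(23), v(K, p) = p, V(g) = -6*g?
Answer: -2483/122 ≈ -20.352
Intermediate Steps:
C(t) = t²
O = -138 (O = -6*23 = -138)
q(W, D) = -24 (q(W, D) = -27 + 3*1² = -27 + 3*1 = -27 + 3 = -24)
Q(J) = 445/J
Q(122) + q(O, 556) = 445/122 - 24 = -2483/122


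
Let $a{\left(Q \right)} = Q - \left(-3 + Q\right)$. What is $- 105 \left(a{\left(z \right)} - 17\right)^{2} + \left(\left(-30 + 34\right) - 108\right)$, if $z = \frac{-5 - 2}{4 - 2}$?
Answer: $-20684$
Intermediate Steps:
$z = - \frac{7}{2} \approx -3.5$
$a{\left(Q \right)} = 3$ ($a{\left(Q \right)} = Q - \left(-3 + Q\right) = 3$)
$- 105 \left(a{\left(z \right)} - 17\right)^{2} + \left(\left(-30 + 34\right) - 108\right) = - 105 \left(3 - 17\right)^{2} + \left(\left(-30 + 34\right) - 108\right) = - 105 \left(-14\right)^{2} + \left(4 - 108\right) = \left(-105\right) 196 - 104 = -20580 - 104 = -20684$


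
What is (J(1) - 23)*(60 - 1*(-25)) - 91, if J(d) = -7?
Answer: -2641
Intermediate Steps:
(J(1) - 23)*(60 - 1*(-25)) - 91 = (-7 - 23)*(60 - 1*(-25)) - 91 = -30*(60 + 25) - 91 = -30*85 - 91 = -2550 - 91 = -2641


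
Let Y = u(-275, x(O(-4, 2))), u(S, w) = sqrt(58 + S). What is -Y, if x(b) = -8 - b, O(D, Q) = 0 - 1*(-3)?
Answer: -I*sqrt(217) ≈ -14.731*I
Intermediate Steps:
O(D, Q) = 3 (O(D, Q) = 0 + 3 = 3)
Y = I*sqrt(217) (Y = sqrt(58 - 275) = sqrt(-217) = I*sqrt(217) ≈ 14.731*I)
-Y = -I*sqrt(217)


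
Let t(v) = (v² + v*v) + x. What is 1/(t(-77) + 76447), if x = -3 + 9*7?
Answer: 1/88365 ≈ 1.1317e-5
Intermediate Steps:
x = 60 (x = -3 + 63 = 60)
t(v) = 60 + 2*v² (t(v) = (v² + v*v) + 60 = (v² + v²) + 60 = 2*v² + 60 = 60 + 2*v²)
1/(t(-77) + 76447) = 1/((60 + 2*(-77)²) + 76447) = 1/((60 + 2*5929) + 76447) = 1/((60 + 11858) + 76447) = 1/(11918 + 76447) = 1/88365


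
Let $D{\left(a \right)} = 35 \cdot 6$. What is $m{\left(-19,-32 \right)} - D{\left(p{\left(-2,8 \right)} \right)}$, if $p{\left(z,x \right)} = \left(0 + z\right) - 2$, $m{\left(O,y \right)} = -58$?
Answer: $-268$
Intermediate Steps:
$p{\left(z,x \right)} = -2 + z$ ($p{\left(z,x \right)} = z - 2 = -2 + z$)
$D{\left(a \right)} = 210$
$m{\left(-19,-32 \right)} - D{\left(p{\left(-2,8 \right)} \right)} = -58 - 210 = -268$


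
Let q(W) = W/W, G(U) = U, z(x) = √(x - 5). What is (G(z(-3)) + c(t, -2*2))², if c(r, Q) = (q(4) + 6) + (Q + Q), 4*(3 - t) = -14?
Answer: (1 - 2*I*√2)² ≈ -7.0 - 5.6569*I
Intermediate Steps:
z(x) = √(-5 + x)
q(W) = 1
t = 13/2 (t = 3 - ¼*(-14) = 3 + 7/2 = 13/2 ≈ 6.5000)
c(r, Q) = 7 + 2*Q (c(r, Q) = (1 + 6) + (Q + Q) = 7 + 2*Q)
(G(z(-3)) + c(t, -2*2))² = (√(-5 - 3) + (7 + 2*(-2*2)))² = (√(-8) + (7 + 2*(-4)))² = (2*I*√2 + (7 - 8))² = (2*I*√2 - 1)² = (-1 + 2*I*√2)²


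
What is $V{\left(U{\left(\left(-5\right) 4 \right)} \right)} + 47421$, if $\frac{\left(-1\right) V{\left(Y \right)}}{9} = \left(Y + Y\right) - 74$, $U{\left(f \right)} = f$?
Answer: $48447$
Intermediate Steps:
$V{\left(Y \right)} = 666 - 18 Y$ ($V{\left(Y \right)} = - 9 \left(\left(Y + Y\right) - 74\right) = - 9 \left(2 Y - 74\right) = - 9 \left(-74 + 2 Y\right) = 666 - 18 Y$)
$V{\left(U{\left(\left(-5\right) 4 \right)} \right)} + 47421 = \left(666 - 18 \left(\left(-5\right) 4\right)\right) + 47421 = \left(666 - -360\right) + 47421 = \left(666 + 360\right) + 47421 = 1026 + 47421 = 48447$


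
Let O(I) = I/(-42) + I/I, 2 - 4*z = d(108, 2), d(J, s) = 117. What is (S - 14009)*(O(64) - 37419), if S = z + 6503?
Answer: 11841763795/42 ≈ 2.8195e+8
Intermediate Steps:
z = -115/4 (z = 1/2 - 1/4*117 = 1/2 - 117/4 = -115/4 ≈ -28.750)
O(I) = 1 - I/42 (O(I) = I*(-1/42) + 1 = -I/42 + 1 = 1 - I/42)
S = 25897/4 (S = -115/4 + 6503 = 25897/4 ≈ 6474.3)
(S - 14009)*(O(64) - 37419) = (25897/4 - 14009)*((1 - 1/42*64) - 37419) = -30139*((1 - 32/21) - 37419)/4 = -30139*(-11/21 - 37419)/4 = -30139/4*(-785810/21) = 11841763795/42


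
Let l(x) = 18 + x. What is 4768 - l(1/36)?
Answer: 170999/36 ≈ 4750.0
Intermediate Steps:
4768 - l(1/36) = 4768 - (18 + 1/36) = 4768 - 1*649/36 = 4768 - 649/36 = 170999/36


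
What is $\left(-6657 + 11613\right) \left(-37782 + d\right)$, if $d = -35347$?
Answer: $-362427324$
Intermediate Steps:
$\left(-6657 + 11613\right) \left(-37782 + d\right) = \left(-6657 + 11613\right) \left(-37782 - 35347\right) = 4956 \left(-73129\right) = -362427324$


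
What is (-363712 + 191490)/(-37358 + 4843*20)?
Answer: -86111/29751 ≈ -2.8944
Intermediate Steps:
(-363712 + 191490)/(-37358 + 4843*20) = -172222/(-37358 + 96860) = -172222/59502 = -172222*1/59502 = -86111/29751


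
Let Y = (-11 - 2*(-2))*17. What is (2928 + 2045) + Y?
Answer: 4854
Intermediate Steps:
Y = -119 (Y = (-11 + 4)*17 = -7*17 = -119)
(2928 + 2045) + Y = (2928 + 2045) - 119 = 4973 - 119 = 4854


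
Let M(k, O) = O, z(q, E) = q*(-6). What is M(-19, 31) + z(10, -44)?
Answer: -29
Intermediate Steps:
z(q, E) = -6*q
M(-19, 31) + z(10, -44) = 31 - 6*10 = 31 - 60 = -29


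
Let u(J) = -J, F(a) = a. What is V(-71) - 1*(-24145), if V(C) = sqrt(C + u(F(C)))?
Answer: 24145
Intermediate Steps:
V(C) = 0 (V(C) = sqrt(C - C) = sqrt(0) = 0)
V(-71) - 1*(-24145) = 0 - 1*(-24145) = 0 + 24145 = 24145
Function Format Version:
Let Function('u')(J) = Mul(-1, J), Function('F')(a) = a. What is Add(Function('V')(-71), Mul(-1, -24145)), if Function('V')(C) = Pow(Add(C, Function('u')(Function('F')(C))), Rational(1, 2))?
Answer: 24145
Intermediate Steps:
Function('V')(C) = 0 (Function('V')(C) = Pow(Add(C, Mul(-1, C)), Rational(1, 2)) = Pow(0, Rational(1, 2)) = 0)
Add(Function('V')(-71), Mul(-1, -24145)) = Add(0, Mul(-1, -24145)) = Add(0, 24145) = 24145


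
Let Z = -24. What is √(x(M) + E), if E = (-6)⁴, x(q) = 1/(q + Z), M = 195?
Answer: √4210723/57 ≈ 36.000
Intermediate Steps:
x(q) = 1/(-24 + q) (x(q) = 1/(q - 24) = 1/(-24 + q))
E = 1296
√(x(M) + E) = √(1/(-24 + 195) + 1296) = √(1/171 + 1296) = √(221617/171) = √4210723/57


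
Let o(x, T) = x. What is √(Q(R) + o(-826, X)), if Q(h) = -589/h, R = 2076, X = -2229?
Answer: I*√890274435/1038 ≈ 28.745*I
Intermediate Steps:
√(Q(R) + o(-826, X)) = √(-589/2076 - 826) = √(-1715365/2076) = I*√890274435/1038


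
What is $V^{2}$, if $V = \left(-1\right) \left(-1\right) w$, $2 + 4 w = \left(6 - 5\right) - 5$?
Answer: $\frac{9}{4} \approx 2.25$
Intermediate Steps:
$w = - \frac{3}{2}$ ($w = - \frac{1}{2} + \frac{\left(6 - 5\right) - 5}{4} = - \frac{1}{2} + \frac{1 - 5}{4} = - \frac{1}{2} + \frac{1}{4} \left(-4\right) = - \frac{1}{2} - 1 = - \frac{3}{2} \approx -1.5$)
$V = - \frac{3}{2}$ ($V = \left(-1\right) \left(-1\right) \left(- \frac{3}{2}\right) = 1 \left(- \frac{3}{2}\right) = - \frac{3}{2} \approx -1.5$)
$V^{2} = \left(- \frac{3}{2}\right)^{2} = \frac{9}{4}$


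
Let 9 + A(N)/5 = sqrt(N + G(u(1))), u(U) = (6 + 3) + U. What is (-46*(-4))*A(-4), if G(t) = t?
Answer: -8280 + 920*sqrt(6) ≈ -6026.5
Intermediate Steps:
u(U) = 9 + U
A(N) = -45 + 5*sqrt(10 + N) (A(N) = -45 + 5*sqrt(N + (9 + 1)) = -45 + 5*sqrt(N + 10) = -45 + 5*sqrt(10 + N))
(-46*(-4))*A(-4) = (-46*(-4))*(-45 + 5*sqrt(10 - 4)) = 184*(-45 + 5*sqrt(6)) = -8280 + 920*sqrt(6)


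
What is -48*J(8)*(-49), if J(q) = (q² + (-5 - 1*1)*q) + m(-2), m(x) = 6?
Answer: 51744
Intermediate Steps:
J(q) = 6 + q² - 6*q (J(q) = (q² + (-5 - 1*1)*q) + 6 = (q² + (-5 - 1)*q) + 6 = (q² - 6*q) + 6 = 6 + q² - 6*q)
-48*J(8)*(-49) = -48*(6 + 8² - 6*8)*(-49) = -48*(6 + 64 - 48)*(-49) = -48*22*(-49) = -1056*(-49) = 51744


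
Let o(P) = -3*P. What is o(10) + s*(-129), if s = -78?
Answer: 10032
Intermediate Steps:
o(10) + s*(-129) = -3*10 - 78*(-129) = -30 + 10062 = 10032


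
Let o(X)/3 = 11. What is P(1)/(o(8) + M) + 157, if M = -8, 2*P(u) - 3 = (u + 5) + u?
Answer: 786/5 ≈ 157.20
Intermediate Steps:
o(X) = 33 (o(X) = 3*11 = 33)
P(u) = 4 + u (P(u) = 3/2 + ((u + 5) + u)/2 = 3/2 + ((5 + u) + u)/2 = 3/2 + (5 + 2*u)/2 = 3/2 + (5/2 + u) = 4 + u)
P(1)/(o(8) + M) + 157 = (4 + 1)/(33 - 8) + 157 = 5/25 + 157 = (1/25)*5 + 157 = ⅕ + 157 = 786/5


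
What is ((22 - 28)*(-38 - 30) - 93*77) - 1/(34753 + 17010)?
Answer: -349555540/51763 ≈ -6753.0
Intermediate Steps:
((22 - 28)*(-38 - 30) - 93*77) - 1/(34753 + 17010) = (-6*(-68) - 7161) - 1/51763 = (408 - 7161) - 1*1/51763 = -6753 - 1/51763 = -349555540/51763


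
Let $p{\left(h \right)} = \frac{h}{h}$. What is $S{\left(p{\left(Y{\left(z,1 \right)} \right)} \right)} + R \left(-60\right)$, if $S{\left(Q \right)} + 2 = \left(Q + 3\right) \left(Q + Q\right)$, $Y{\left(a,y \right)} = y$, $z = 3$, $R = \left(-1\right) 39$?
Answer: $2346$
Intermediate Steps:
$R = -39$
$p{\left(h \right)} = 1$
$S{\left(Q \right)} = -2 + 2 Q \left(3 + Q\right)$ ($S{\left(Q \right)} = -2 + \left(Q + 3\right) \left(Q + Q\right) = -2 + \left(3 + Q\right) 2 Q = -2 + 2 Q \left(3 + Q\right)$)
$S{\left(p{\left(Y{\left(z,1 \right)} \right)} \right)} + R \left(-60\right) = \left(-2 + 2 \cdot 1^{2} + 6 \cdot 1\right) - -2340 = \left(-2 + 2 \cdot 1 + 6\right) + 2340 = \left(-2 + 2 + 6\right) + 2340 = 6 + 2340 = 2346$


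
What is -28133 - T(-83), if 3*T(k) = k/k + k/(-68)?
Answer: -5739283/204 ≈ -28134.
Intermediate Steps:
T(k) = ⅓ - k/204 (T(k) = (k/k + k/(-68))/3 = (1 + k*(-1/68))/3 = (1 - k/68)/3 = ⅓ - k/204)
-28133 - T(-83) = -28133 - (⅓ - 1/204*(-83)) = -28133 - (⅓ + 83/204) = -28133 - 1*151/204 = -28133 - 151/204 = -5739283/204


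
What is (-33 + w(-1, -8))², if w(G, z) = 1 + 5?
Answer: 729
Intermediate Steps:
w(G, z) = 6
(-33 + w(-1, -8))² = (-33 + 6)² = (-27)² = 729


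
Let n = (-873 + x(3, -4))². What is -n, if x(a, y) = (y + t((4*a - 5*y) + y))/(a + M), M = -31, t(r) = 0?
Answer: -37332100/49 ≈ -7.6188e+5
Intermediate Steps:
x(a, y) = y/(-31 + a) (x(a, y) = (y + 0)/(a - 31) = y/(-31 + a))
n = 37332100/49 (n = (-873 - 4/(-31 + 3))² = (-873 - 4/(-28))² = (-873 - 4*(-1/28))² = (-873 + ⅐)² = (-6110/7)² = 37332100/49 ≈ 7.6188e+5)
-n = -1*37332100/49 = -37332100/49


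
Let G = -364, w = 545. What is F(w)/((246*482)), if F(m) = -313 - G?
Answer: 17/39524 ≈ 0.00043012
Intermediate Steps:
F(m) = 51 (F(m) = -313 - 1*(-364) = -313 + 364 = 51)
F(w)/((246*482)) = 51/((246*482)) = 51/118572 = 51*(1/118572) = 17/39524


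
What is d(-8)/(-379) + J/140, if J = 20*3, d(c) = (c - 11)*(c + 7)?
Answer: 1004/2653 ≈ 0.37844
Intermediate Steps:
d(c) = (-11 + c)*(7 + c)
J = 60
d(-8)/(-379) + J/140 = (-77 + (-8)² - 4*(-8))/(-379) + 60/140 = (-77 + 64 + 32)*(-1/379) + 60*(1/140) = 19*(-1/379) + 3/7 = -19/379 + 3/7 = 1004/2653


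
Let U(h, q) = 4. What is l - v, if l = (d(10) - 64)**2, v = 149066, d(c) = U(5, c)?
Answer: -145466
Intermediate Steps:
d(c) = 4
l = 3600 (l = (4 - 64)**2 = (-60)**2 = 3600)
l - v = 3600 - 1*149066 = 3600 - 149066 = -145466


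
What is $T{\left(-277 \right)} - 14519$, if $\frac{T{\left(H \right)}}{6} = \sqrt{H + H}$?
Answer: $-14519 + 6 i \sqrt{554} \approx -14519.0 + 141.22 i$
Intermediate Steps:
$T{\left(H \right)} = 6 \sqrt{2} \sqrt{H}$ ($T{\left(H \right)} = 6 \sqrt{H + H} = 6 \sqrt{2 H} = 6 \sqrt{2} \sqrt{H}$)
$T{\left(-277 \right)} - 14519 = 6 \sqrt{2} \sqrt{-277} - 14519 = 6 \sqrt{2} i \sqrt{277} - 14519 = 6 i \sqrt{554} - 14519 = -14519 + 6 i \sqrt{554}$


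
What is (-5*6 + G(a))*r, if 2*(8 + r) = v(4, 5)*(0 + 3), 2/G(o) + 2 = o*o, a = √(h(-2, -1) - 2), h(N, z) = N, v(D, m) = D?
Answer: 182/3 ≈ 60.667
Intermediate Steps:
a = 2*I (a = √(-2 - 2) = √(-4) = 2*I ≈ 2.0*I)
G(o) = 2/(-2 + o²) (G(o) = 2/(-2 + o*o) = 2/(-2 + o²))
r = -2 (r = -8 + (4*(0 + 3))/2 = -8 + (4*3)/2 = -8 + (½)*12 = -8 + 6 = -2)
(-5*6 + G(a))*r = (-5*6 + 2/(-2 + (2*I)²))*(-2) = (-30 + 2/(-2 - 4))*(-2) = (-30 + 2/(-6))*(-2) = (-30 + 2*(-⅙))*(-2) = (-30 - ⅓)*(-2) = -91/3*(-2) = 182/3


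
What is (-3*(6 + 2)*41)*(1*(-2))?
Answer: 1968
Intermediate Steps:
(-3*(6 + 2)*41)*(1*(-2)) = (-3*8*41)*(-2) = -24*41*(-2) = -984*(-2) = 1968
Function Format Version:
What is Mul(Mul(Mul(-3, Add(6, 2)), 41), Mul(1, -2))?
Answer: 1968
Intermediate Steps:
Mul(Mul(Mul(-3, Add(6, 2)), 41), Mul(1, -2)) = Mul(Mul(Mul(-3, 8), 41), -2) = Mul(Mul(-24, 41), -2) = Mul(-984, -2) = 1968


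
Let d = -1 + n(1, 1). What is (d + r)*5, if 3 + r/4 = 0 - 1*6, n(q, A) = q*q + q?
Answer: -175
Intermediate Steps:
n(q, A) = q + q² (n(q, A) = q² + q = q + q²)
r = -36 (r = -12 + 4*(0 - 1*6) = -12 + 4*(0 - 6) = -12 + 4*(-6) = -12 - 24 = -36)
d = 1 (d = -1 + 1*(1 + 1) = -1 + 1*2 = -1 + 2 = 1)
(d + r)*5 = (1 - 36)*5 = -35*5 = -175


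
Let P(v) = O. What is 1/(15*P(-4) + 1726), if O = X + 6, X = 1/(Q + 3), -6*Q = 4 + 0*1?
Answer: 7/12757 ≈ 0.00054872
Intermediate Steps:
Q = -⅔ (Q = -(4 + 0*1)/6 = -(4 + 0)/6 = -⅙*4 = -⅔ ≈ -0.66667)
X = 3/7 (X = 1/(-⅔ + 3) = 1/(7/3) = 3/7 ≈ 0.42857)
O = 45/7 (O = 3/7 + 6 = 45/7 ≈ 6.4286)
P(v) = 45/7
1/(15*P(-4) + 1726) = 1/(15*(45/7) + 1726) = 1/(675/7 + 1726) = 1/(12757/7) = 7/12757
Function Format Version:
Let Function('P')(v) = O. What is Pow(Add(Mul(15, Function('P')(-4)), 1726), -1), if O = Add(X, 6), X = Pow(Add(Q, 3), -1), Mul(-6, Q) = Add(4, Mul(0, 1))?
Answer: Rational(7, 12757) ≈ 0.00054872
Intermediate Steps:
Q = Rational(-2, 3) (Q = Mul(Rational(-1, 6), Add(4, Mul(0, 1))) = Mul(Rational(-1, 6), Add(4, 0)) = Mul(Rational(-1, 6), 4) = Rational(-2, 3) ≈ -0.66667)
X = Rational(3, 7) (X = Pow(Add(Rational(-2, 3), 3), -1) = Pow(Rational(7, 3), -1) = Rational(3, 7) ≈ 0.42857)
O = Rational(45, 7) (O = Add(Rational(3, 7), 6) = Rational(45, 7) ≈ 6.4286)
Function('P')(v) = Rational(45, 7)
Pow(Add(Mul(15, Function('P')(-4)), 1726), -1) = Pow(Add(Mul(15, Rational(45, 7)), 1726), -1) = Pow(Add(Rational(675, 7), 1726), -1) = Pow(Rational(12757, 7), -1) = Rational(7, 12757)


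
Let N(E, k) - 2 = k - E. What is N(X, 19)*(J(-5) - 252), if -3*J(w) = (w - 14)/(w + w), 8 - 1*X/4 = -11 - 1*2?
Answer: 159159/10 ≈ 15916.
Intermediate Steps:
X = 84 (X = 32 - 4*(-11 - 1*2) = 32 - 4*(-11 - 2) = 32 - 4*(-13) = 32 + 52 = 84)
N(E, k) = 2 + k - E (N(E, k) = 2 + (k - E) = 2 + k - E)
J(w) = -(-14 + w)/(6*w) (J(w) = -(w - 14)/(3*(w + w)) = -(-14 + w)/(3*(2*w)) = -(-14 + w)*1/(2*w)/3 = -(-14 + w)/(6*w))
N(X, 19)*(J(-5) - 252) = (2 + 19 - 1*84)*((1/6)*(14 - 1*(-5))/(-5) - 252) = (2 + 19 - 84)*((1/6)*(-1/5)*(14 + 5) - 252) = -63*((1/6)*(-1/5)*19 - 252) = -63*(-19/30 - 252) = -63*(-7579/30) = 159159/10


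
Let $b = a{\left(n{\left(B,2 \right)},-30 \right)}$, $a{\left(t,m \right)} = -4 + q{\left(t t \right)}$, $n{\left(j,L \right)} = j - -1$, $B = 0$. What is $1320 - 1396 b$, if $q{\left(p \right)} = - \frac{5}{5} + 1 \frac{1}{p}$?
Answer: $6904$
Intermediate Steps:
$n{\left(j,L \right)} = 1 + j$ ($n{\left(j,L \right)} = j + 1 = 1 + j$)
$q{\left(p \right)} = -1 + \frac{1}{p}$ ($q{\left(p \right)} = \left(-5\right) \frac{1}{5} + \frac{1}{p} = -1 + \frac{1}{p}$)
$a{\left(t,m \right)} = -4 + \frac{1 - t^{2}}{t^{2}}$ ($a{\left(t,m \right)} = -4 + \frac{1 - t t}{t t} = -4 + \frac{1 - t^{2}}{t^{2}}$)
$b = -4$ ($b = -5 + \frac{1}{\left(1 + 0\right)^{2}} = -5 + 1^{-2} = -5 + 1 = -4$)
$1320 - 1396 b = 1320 - -5584 = 1320 + 5584 = 6904$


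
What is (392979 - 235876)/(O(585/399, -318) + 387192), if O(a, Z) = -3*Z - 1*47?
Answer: 157103/388099 ≈ 0.40480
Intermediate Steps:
O(a, Z) = -47 - 3*Z (O(a, Z) = -3*Z - 47 = -47 - 3*Z)
(392979 - 235876)/(O(585/399, -318) + 387192) = (392979 - 235876)/((-47 - 3*(-318)) + 387192) = 157103/((-47 + 954) + 387192) = 157103/(907 + 387192) = 157103/388099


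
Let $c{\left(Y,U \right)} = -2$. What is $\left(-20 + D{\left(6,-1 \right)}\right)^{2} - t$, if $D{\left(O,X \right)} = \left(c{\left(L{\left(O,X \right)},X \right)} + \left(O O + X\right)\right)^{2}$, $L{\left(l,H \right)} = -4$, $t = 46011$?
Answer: $1096750$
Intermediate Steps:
$D{\left(O,X \right)} = \left(-2 + X + O^{2}\right)^{2}$ ($D{\left(O,X \right)} = \left(-2 + \left(O O + X\right)\right)^{2} = \left(-2 + \left(O^{2} + X\right)\right)^{2} = \left(-2 + \left(X + O^{2}\right)\right)^{2} = \left(-2 + X + O^{2}\right)^{2}$)
$\left(-20 + D{\left(6,-1 \right)}\right)^{2} - t = \left(-20 + \left(-2 - 1 + 6^{2}\right)^{2}\right)^{2} - 46011 = \left(-20 + \left(-2 - 1 + 36\right)^{2}\right)^{2} - 46011 = \left(-20 + 33^{2}\right)^{2} - 46011 = \left(-20 + 1089\right)^{2} - 46011 = 1069^{2} - 46011 = 1142761 - 46011 = 1096750$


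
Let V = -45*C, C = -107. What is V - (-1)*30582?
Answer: 35397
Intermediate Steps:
V = 4815 (V = -45*(-107) = 4815)
V - (-1)*30582 = 4815 - (-1)*30582 = 4815 - 1*(-30582) = 4815 + 30582 = 35397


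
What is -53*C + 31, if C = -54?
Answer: 2893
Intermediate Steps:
-53*C + 31 = -53*(-54) + 31 = 2862 + 31 = 2893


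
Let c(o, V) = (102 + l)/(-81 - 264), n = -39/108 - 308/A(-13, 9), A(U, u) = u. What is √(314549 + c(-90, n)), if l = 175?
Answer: 2*√9359774790/345 ≈ 560.85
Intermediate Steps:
n = -415/12 (n = -39/108 - 308/9 = -39*1/108 - 308*⅑ = -13/36 - 308/9 = -415/12 ≈ -34.583)
c(o, V) = -277/345 (c(o, V) = (102 + 175)/(-81 - 264) = 277/(-345) = 277*(-1/345) = -277/345)
√(314549 + c(-90, n)) = √(314549 - 277/345) = √(108519128/345) = 2*√9359774790/345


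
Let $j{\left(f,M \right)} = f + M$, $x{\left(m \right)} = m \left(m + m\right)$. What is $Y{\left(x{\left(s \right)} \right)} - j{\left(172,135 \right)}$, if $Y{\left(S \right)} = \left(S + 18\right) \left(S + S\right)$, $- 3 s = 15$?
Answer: $6493$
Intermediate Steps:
$s = -5$ ($s = \left(- \frac{1}{3}\right) 15 = -5$)
$x{\left(m \right)} = 2 m^{2}$ ($x{\left(m \right)} = m 2 m = 2 m^{2}$)
$Y{\left(S \right)} = 2 S \left(18 + S\right)$ ($Y{\left(S \right)} = \left(18 + S\right) 2 S = 2 S \left(18 + S\right)$)
$j{\left(f,M \right)} = M + f$
$Y{\left(x{\left(s \right)} \right)} - j{\left(172,135 \right)} = 2 \cdot 2 \left(-5\right)^{2} \left(18 + 2 \left(-5\right)^{2}\right) - \left(135 + 172\right) = 2 \cdot 2 \cdot 25 \left(18 + 2 \cdot 25\right) - 307 = 2 \cdot 50 \left(18 + 50\right) - 307 = 2 \cdot 50 \cdot 68 - 307 = 6800 - 307 = 6493$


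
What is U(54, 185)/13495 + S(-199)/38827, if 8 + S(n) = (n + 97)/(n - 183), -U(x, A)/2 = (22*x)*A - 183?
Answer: -3257063750773/100078339715 ≈ -32.545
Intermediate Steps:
U(x, A) = 366 - 44*A*x (U(x, A) = -2*((22*x)*A - 183) = -2*(22*A*x - 183) = -2*(-183 + 22*A*x) = 366 - 44*A*x)
S(n) = -8 + (97 + n)/(-183 + n) (S(n) = -8 + (n + 97)/(n - 183) = -8 + (97 + n)/(-183 + n))
U(54, 185)/13495 + S(-199)/38827 = (366 - 44*185*54)/13495 + (7*(223 - 1*(-199))/(-183 - 199))/38827 = (366 - 439560)*(1/13495) + (7*(223 + 199)/(-382))*(1/38827) = -439194*1/13495 + (7*(-1/382)*422)*(1/38827) = -439194/13495 - 1477/191*1/38827 = -439194/13495 - 1477/7415957 = -3257063750773/100078339715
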